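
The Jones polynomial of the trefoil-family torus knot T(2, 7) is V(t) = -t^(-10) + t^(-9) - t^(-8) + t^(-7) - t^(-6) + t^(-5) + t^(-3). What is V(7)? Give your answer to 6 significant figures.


Substituting t = 7 into V(t) = -t^(-10) + t^(-9) - t^(-8) + t^(-7) - t^(-6) + t^(-5) + t^(-3):
  (-)t^(-10) = -3.54013e-09
  (+)t^(-9) = 2.47809e-08
  (-)t^(-8) = -1.73467e-07
  (+)t^(-7) = 1.21427e-06
  (-)t^(-6) = -8.49986e-06
  (+)t^(-5) = 5.9499e-05
  (+)t^(-3) = 0.00291545
Sum = (-3.54013e-09) + (2.47809e-08) + (-1.73467e-07) + (1.21427e-06) + (-8.49986e-06) + (5.9499e-05) + (0.00291545)
= 0.002967513094
Rounded to 6 significant figures: 0.00296751

0.00296751


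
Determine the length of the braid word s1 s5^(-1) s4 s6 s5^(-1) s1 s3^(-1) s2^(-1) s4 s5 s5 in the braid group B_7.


The word length counts the number of generators (including inverses).
Listing each generator: s1, s5^(-1), s4, s6, s5^(-1), s1, s3^(-1), s2^(-1), s4, s5, s5
There are 11 generators in this braid word.

11


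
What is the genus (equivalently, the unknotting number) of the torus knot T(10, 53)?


For a torus knot T(p,q), both the unknotting number and genus equal (p-1)(q-1)/2.
= (10-1)(53-1)/2
= 9*52/2
= 468/2 = 234

234


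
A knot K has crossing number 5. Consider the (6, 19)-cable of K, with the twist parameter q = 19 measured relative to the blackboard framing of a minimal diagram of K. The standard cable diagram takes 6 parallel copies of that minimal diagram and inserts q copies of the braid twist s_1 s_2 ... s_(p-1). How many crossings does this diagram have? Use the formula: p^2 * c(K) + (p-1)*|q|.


Step 1: Each of the c(K) crossings of the companion diagram becomes p*p = p^2 crossings among the p parallel strands, and each of the |q| twists s_1 s_2 ... s_(p-1) adds (p-1) crossings.
  Crossings = p^2 * c(K) + (p-1)*|q|
Step 2: = 6^2 * 5 + (6-1)*19
Step 3: = 36*5 + 5*19
Step 4: = 180 + 95 = 275

275


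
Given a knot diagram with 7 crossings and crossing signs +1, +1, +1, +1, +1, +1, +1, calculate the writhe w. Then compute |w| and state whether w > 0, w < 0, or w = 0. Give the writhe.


Step 1: Count positive crossings (+1).
Positive crossings: 7
Step 2: Count negative crossings (-1).
Negative crossings: 0
Step 3: Writhe = (positive) - (negative)
w = 7 - 0 = 7
Step 4: |w| = 7, and w is positive

7


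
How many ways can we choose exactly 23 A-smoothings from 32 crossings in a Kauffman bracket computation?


We choose which 23 of 32 crossings get A-smoothings.
C(32, 23) = 32! / (23! * 9!)
= 28048800

28048800


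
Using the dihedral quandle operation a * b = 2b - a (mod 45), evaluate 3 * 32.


3 * 32 = 2*32 - 3 mod 45
= 64 - 3 mod 45
= 61 mod 45 = 16

16


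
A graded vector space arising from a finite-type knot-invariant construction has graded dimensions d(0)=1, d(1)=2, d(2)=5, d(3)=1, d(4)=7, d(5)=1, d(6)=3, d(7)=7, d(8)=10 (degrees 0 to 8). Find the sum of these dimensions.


Total dimension = d(0) + d(1) + ... + d(8)
= 1 + 2 + 5 + 1 + 7 + 1 + 3 + 7 + 10
= 37

37


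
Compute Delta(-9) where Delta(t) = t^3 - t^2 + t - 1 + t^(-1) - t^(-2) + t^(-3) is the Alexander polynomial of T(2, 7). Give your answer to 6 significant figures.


Substituting t = -9 into Delta(t) = t^3 - t^2 + t - 1 + t^(-1) - t^(-2) + t^(-3):
Term values: (-729) + (-81) + (-9) + (-1) + (-0.111111) + (-0.0123457) + (-0.00137174)
Sum = -820.1248285
Rounded to 6 significant figures: -820.125

-820.125


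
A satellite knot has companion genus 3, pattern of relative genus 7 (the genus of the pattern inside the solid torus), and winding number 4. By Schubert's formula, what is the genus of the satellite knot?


Schubert: g(satellite) = g_rel(pattern) + |winding| * g(companion),
where g_rel(pattern) is the genus of the pattern relative to the solid torus.
= 7 + 4 * 3
= 7 + 12 = 19

19


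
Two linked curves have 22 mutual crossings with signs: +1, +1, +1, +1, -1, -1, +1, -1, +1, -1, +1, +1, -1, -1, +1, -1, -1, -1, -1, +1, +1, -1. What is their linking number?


Step 1: Count positive crossings: 11
Step 2: Count negative crossings: 11
Step 3: Sum of signs = 11 - 11 = 0
Step 4: Linking number = sum/2 = 0/2 = 0

0


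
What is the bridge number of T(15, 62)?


The bridge number of T(p,q) is min(p,q).
min(15, 62) = 15

15


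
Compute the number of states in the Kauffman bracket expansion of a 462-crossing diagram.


Each crossing contributes 2 choices (A-smoothing or B-smoothing).
Total states = 2^462 = 11908525658859223294760121268437066290850060053501019099651935423375594096449911575776314174894302258147533153997065059263030913083222523904

11908525658859223294760121268437066290850060053501019099651935423375594096449911575776314174894302258147533153997065059263030913083222523904


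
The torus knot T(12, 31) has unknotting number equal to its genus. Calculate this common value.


For a torus knot T(p,q), both the unknotting number and genus equal (p-1)(q-1)/2.
= (12-1)(31-1)/2
= 11*30/2
= 330/2 = 165

165


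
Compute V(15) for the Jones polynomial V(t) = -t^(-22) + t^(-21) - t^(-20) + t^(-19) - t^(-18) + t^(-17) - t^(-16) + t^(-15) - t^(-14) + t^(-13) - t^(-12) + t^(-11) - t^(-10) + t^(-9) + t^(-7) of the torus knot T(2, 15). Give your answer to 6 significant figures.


Substituting t = 15 into V(t) = -t^(-22) + t^(-21) - t^(-20) + t^(-19) - t^(-18) + t^(-17) - t^(-16) + t^(-15) - t^(-14) + t^(-13) - t^(-12) + t^(-11) - t^(-10) + t^(-9) + t^(-7):
  (-)t^(-22) = -1.33657e-26
  (+)t^(-21) = 2.00486e-25
  (-)t^(-20) = -3.00729e-24
  (+)t^(-19) = 4.51093e-23
  (-)t^(-18) = -6.76639e-22
  (+)t^(-17) = 1.01496e-20
  (-)t^(-16) = -1.52244e-19
  (+)t^(-15) = 2.28366e-18
  (-)t^(-14) = -3.42549e-17
  (+)t^(-13) = 5.13823e-16
  (-)t^(-12) = -7.70735e-15
  (+)t^(-11) = 1.1561e-13
  (-)t^(-10) = -1.73415e-12
  (+)t^(-9) = 2.60123e-11
  (+)t^(-7) = 5.85277e-09
Sum = (-1.33657e-26) + (2.00486e-25) + (-3.00729e-24) + (4.51093e-23) + (-6.76639e-22) + (1.01496e-20) + (-1.52244e-19) + (2.28366e-18) + (-3.42549e-17) + (5.13823e-16) + (-7.70735e-15) + (1.1561e-13) + (-1.73415e-12) + (2.60123e-11) + (5.85277e-09)
= 5.877152873e-09
Rounded to 6 significant figures: 5.87715e-09

5.87715e-09


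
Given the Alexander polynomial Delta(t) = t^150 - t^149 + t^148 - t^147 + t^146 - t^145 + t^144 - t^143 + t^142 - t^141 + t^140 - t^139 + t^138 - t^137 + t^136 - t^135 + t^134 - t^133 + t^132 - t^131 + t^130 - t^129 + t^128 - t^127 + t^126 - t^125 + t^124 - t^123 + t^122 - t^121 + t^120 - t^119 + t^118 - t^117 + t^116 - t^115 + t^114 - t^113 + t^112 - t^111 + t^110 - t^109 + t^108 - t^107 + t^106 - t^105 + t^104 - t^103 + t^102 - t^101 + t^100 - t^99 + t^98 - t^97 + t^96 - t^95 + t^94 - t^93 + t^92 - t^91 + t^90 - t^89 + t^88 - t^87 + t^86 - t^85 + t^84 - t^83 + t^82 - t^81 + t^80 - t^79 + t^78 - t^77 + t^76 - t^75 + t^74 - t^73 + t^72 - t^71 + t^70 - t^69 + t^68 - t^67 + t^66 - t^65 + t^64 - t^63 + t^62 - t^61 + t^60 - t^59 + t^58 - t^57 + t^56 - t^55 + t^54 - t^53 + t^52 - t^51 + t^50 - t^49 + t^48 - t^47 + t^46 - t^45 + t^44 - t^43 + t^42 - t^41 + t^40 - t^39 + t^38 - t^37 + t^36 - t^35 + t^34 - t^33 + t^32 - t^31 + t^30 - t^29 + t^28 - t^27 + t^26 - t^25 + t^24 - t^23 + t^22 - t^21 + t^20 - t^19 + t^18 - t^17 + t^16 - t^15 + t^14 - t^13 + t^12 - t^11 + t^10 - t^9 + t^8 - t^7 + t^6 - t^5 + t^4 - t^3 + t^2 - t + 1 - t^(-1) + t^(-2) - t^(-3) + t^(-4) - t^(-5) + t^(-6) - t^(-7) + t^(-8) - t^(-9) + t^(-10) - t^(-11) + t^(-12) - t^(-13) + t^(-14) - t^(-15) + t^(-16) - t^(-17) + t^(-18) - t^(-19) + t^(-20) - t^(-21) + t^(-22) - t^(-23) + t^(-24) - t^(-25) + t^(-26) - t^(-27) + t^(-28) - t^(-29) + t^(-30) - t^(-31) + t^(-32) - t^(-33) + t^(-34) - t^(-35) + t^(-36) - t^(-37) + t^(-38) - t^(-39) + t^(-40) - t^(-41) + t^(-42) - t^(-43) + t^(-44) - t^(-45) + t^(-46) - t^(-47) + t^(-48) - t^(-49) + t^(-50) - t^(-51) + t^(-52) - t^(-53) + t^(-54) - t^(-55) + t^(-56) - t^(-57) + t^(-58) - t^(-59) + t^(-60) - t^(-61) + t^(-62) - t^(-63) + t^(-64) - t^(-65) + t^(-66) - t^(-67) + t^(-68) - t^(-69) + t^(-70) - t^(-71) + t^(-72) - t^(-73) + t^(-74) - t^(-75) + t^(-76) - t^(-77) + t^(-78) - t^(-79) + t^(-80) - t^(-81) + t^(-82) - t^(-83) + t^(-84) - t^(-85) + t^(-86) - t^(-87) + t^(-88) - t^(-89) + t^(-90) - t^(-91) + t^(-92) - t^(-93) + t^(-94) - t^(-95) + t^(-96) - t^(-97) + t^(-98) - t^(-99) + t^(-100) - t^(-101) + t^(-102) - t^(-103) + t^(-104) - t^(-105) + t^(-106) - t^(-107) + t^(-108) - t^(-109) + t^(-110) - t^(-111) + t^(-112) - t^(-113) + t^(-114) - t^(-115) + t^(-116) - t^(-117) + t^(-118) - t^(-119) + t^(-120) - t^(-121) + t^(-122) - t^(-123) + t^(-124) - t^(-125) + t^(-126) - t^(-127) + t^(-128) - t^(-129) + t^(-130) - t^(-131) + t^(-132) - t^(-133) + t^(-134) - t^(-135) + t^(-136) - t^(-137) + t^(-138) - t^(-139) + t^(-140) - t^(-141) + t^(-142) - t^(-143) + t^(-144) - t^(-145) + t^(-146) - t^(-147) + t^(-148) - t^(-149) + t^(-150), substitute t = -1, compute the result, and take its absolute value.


Step 1: The polynomial has 301 terms with alternating signs, exponents from 150 down to -150.
Step 2: Substitute t = -1. The i-th term has coefficient (-1)^i and exponent (m-i),
  so its value is (-1)^i * (-1)^(m-i) = (-1)^m = 1 for every i.
Step 3: All 301 terms equal 1, so Delta(-1) = 301 * (1) = 301
Step 4: |Delta(-1)| = 301

301


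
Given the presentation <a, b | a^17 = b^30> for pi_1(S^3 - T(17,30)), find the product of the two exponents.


The relation is a^17 = b^30.
Product of exponents = 17 * 30
= 510

510


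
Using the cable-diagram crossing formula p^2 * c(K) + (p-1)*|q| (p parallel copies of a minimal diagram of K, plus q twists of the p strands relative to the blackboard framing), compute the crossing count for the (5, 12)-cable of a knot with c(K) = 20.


Step 1: Each of the c(K) crossings of the companion diagram becomes p*p = p^2 crossings among the p parallel strands, and each of the |q| twists s_1 s_2 ... s_(p-1) adds (p-1) crossings.
  Crossings = p^2 * c(K) + (p-1)*|q|
Step 2: = 5^2 * 20 + (5-1)*12
Step 3: = 25*20 + 4*12
Step 4: = 500 + 48 = 548

548


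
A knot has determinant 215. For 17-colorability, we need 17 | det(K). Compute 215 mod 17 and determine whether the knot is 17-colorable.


Step 1: A knot is p-colorable if and only if p divides its determinant.
Step 2: Compute 215 mod 17.
215 = 12 * 17 + 11
Step 3: 215 mod 17 = 11
Step 4: The knot is 17-colorable: no

11


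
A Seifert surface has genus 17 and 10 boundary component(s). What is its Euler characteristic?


chi = 2 - 2g - b
= 2 - 2*17 - 10
= 2 - 34 - 10 = -42

-42


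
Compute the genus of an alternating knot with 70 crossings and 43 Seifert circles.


For alternating knots, g = (c - s + 1)/2.
= (70 - 43 + 1)/2
= 28/2 = 14

14


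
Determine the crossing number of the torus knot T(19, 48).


For a torus knot T(p, q) with gcd(p,q)=1,
the crossing number is min(p*(q-1), q*(p-1)).
p*(q-1) = 19*47 = 893
q*(p-1) = 48*18 = 864
min(893, 864) = 864

864


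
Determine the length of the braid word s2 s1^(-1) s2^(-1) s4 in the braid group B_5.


The word length counts the number of generators (including inverses).
Listing each generator: s2, s1^(-1), s2^(-1), s4
There are 4 generators in this braid word.

4


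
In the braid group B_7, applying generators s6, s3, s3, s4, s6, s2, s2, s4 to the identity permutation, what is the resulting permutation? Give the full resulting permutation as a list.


Starting with identity [1, 2, 3, 4, 5, 6, 7].
Apply generators in sequence:
  After s6: [1, 2, 3, 4, 5, 7, 6]
  After s3: [1, 2, 4, 3, 5, 7, 6]
  After s3: [1, 2, 3, 4, 5, 7, 6]
  After s4: [1, 2, 3, 5, 4, 7, 6]
  After s6: [1, 2, 3, 5, 4, 6, 7]
  After s2: [1, 3, 2, 5, 4, 6, 7]
  After s2: [1, 2, 3, 5, 4, 6, 7]
  After s4: [1, 2, 3, 4, 5, 6, 7]
Final permutation: [1, 2, 3, 4, 5, 6, 7]

[1, 2, 3, 4, 5, 6, 7]


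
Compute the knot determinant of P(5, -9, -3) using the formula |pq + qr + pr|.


Step 1: Compute pq + qr + pr.
pq = 5*(-9) = -45
qr = (-9)*(-3) = 27
pr = 5*(-3) = -15
pq + qr + pr = -45 + 27 + (-15) = -33
Step 2: Take absolute value.
det(P(5,-9,-3)) = |-33| = 33

33


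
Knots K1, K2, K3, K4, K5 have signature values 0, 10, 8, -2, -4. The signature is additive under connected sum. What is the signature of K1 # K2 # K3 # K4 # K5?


The signature is additive under connected sum.
signature(K1 # K2 # K3 # K4 # K5) = (0) + (10) + (8) + (-2) + (-4)
= 12

12


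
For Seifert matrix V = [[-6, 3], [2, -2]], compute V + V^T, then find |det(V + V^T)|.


Step 1: Form V + V^T where V = [[-6, 3], [2, -2]]
  V^T = [[-6, 2], [3, -2]]
  V + V^T = [[-12, 5], [5, -4]]
Step 2: det(V + V^T) = (-12)*(-4) - 5*5
  = 48 - 25 = 23
Step 3: Knot determinant = |det(V + V^T)| = |23| = 23

23


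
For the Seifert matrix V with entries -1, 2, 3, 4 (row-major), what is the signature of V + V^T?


Step 1: V + V^T = [[-2, 5], [5, 8]]
Step 2: trace = 6, det = -41
Step 3: Discriminant = 6^2 - 4*(-41) = 200
Step 4: Eigenvalues: 10.0711, -4.07107
Step 5: Signature = (# positive eigenvalues) - (# negative eigenvalues) = 0

0


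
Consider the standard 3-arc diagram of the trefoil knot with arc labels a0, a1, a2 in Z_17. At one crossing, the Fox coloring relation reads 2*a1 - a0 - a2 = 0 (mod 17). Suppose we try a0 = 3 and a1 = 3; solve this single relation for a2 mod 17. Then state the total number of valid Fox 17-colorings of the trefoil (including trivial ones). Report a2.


Step 1: Apply the given crossing relation 2*a1 - a0 - a2 = 0 (mod 17).
  a2 = 2*a1 - a0 mod 17
  a2 = 2*3 - 3 mod 17
  a2 = 6 - 3 mod 17
  a2 = 3 mod 17 = 3
Step 2: The trefoil has determinant 3.
  Number of Fox p-colorings (p prime) is p^2 if p = 3, else p.
  Since 17 does not divide 3, only trivial (constant) colorings exist.
  (Here a0 = a1 = a2 = 3, the constant coloring, which is valid.)
  Total colorings = 17
Step 3: a2 = 3, total Fox 17-colorings = 17

3


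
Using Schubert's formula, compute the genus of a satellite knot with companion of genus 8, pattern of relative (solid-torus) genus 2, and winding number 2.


Schubert: g(satellite) = g_rel(pattern) + |winding| * g(companion),
where g_rel(pattern) is the genus of the pattern relative to the solid torus.
= 2 + 2 * 8
= 2 + 16 = 18

18


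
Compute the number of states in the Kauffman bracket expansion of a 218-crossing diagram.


Each crossing contributes 2 choices (A-smoothing or B-smoothing).
Total states = 2^218 = 421249166674228746791672110734681729275580381602196445017243910144

421249166674228746791672110734681729275580381602196445017243910144


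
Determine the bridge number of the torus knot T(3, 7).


The bridge number of T(p,q) is min(p,q).
min(3, 7) = 3

3


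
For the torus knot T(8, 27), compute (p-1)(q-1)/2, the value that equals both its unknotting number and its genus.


For a torus knot T(p,q), both the unknotting number and genus equal (p-1)(q-1)/2.
= (8-1)(27-1)/2
= 7*26/2
= 182/2 = 91

91


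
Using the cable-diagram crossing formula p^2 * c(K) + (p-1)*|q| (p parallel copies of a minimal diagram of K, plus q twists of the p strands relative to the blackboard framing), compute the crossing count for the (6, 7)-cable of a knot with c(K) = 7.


Step 1: Each of the c(K) crossings of the companion diagram becomes p*p = p^2 crossings among the p parallel strands, and each of the |q| twists s_1 s_2 ... s_(p-1) adds (p-1) crossings.
  Crossings = p^2 * c(K) + (p-1)*|q|
Step 2: = 6^2 * 7 + (6-1)*7
Step 3: = 36*7 + 5*7
Step 4: = 252 + 35 = 287

287


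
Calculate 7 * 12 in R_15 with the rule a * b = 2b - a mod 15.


7 * 12 = 2*12 - 7 mod 15
= 24 - 7 mod 15
= 17 mod 15 = 2

2


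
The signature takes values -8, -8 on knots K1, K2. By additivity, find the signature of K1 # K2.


The signature is additive under connected sum.
signature(K1 # K2) = (-8) + (-8)
= -16

-16


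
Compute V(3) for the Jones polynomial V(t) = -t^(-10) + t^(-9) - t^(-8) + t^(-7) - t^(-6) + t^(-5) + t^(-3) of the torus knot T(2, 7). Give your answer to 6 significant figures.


Substituting t = 3 into V(t) = -t^(-10) + t^(-9) - t^(-8) + t^(-7) - t^(-6) + t^(-5) + t^(-3):
  (-)t^(-10) = -1.69351e-05
  (+)t^(-9) = 5.08053e-05
  (-)t^(-8) = -0.000152416
  (+)t^(-7) = 0.000457247
  (-)t^(-6) = -0.00137174
  (+)t^(-5) = 0.00411523
  (+)t^(-3) = 0.037037
Sum = (-1.69351e-05) + (5.08053e-05) + (-0.000152416) + (0.000457247) + (-0.00137174) + (0.00411523) + (0.037037)
= 0.04011922302
Rounded to 6 significant figures: 0.0401192

0.0401192


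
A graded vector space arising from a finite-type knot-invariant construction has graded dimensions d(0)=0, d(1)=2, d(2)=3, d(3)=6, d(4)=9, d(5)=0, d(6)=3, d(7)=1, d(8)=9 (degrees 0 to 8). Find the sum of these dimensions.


Total dimension = d(0) + d(1) + ... + d(8)
= 0 + 2 + 3 + 6 + 9 + 0 + 3 + 1 + 9
= 33

33


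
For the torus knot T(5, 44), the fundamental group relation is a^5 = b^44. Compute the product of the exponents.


The relation is a^5 = b^44.
Product of exponents = 5 * 44
= 220

220


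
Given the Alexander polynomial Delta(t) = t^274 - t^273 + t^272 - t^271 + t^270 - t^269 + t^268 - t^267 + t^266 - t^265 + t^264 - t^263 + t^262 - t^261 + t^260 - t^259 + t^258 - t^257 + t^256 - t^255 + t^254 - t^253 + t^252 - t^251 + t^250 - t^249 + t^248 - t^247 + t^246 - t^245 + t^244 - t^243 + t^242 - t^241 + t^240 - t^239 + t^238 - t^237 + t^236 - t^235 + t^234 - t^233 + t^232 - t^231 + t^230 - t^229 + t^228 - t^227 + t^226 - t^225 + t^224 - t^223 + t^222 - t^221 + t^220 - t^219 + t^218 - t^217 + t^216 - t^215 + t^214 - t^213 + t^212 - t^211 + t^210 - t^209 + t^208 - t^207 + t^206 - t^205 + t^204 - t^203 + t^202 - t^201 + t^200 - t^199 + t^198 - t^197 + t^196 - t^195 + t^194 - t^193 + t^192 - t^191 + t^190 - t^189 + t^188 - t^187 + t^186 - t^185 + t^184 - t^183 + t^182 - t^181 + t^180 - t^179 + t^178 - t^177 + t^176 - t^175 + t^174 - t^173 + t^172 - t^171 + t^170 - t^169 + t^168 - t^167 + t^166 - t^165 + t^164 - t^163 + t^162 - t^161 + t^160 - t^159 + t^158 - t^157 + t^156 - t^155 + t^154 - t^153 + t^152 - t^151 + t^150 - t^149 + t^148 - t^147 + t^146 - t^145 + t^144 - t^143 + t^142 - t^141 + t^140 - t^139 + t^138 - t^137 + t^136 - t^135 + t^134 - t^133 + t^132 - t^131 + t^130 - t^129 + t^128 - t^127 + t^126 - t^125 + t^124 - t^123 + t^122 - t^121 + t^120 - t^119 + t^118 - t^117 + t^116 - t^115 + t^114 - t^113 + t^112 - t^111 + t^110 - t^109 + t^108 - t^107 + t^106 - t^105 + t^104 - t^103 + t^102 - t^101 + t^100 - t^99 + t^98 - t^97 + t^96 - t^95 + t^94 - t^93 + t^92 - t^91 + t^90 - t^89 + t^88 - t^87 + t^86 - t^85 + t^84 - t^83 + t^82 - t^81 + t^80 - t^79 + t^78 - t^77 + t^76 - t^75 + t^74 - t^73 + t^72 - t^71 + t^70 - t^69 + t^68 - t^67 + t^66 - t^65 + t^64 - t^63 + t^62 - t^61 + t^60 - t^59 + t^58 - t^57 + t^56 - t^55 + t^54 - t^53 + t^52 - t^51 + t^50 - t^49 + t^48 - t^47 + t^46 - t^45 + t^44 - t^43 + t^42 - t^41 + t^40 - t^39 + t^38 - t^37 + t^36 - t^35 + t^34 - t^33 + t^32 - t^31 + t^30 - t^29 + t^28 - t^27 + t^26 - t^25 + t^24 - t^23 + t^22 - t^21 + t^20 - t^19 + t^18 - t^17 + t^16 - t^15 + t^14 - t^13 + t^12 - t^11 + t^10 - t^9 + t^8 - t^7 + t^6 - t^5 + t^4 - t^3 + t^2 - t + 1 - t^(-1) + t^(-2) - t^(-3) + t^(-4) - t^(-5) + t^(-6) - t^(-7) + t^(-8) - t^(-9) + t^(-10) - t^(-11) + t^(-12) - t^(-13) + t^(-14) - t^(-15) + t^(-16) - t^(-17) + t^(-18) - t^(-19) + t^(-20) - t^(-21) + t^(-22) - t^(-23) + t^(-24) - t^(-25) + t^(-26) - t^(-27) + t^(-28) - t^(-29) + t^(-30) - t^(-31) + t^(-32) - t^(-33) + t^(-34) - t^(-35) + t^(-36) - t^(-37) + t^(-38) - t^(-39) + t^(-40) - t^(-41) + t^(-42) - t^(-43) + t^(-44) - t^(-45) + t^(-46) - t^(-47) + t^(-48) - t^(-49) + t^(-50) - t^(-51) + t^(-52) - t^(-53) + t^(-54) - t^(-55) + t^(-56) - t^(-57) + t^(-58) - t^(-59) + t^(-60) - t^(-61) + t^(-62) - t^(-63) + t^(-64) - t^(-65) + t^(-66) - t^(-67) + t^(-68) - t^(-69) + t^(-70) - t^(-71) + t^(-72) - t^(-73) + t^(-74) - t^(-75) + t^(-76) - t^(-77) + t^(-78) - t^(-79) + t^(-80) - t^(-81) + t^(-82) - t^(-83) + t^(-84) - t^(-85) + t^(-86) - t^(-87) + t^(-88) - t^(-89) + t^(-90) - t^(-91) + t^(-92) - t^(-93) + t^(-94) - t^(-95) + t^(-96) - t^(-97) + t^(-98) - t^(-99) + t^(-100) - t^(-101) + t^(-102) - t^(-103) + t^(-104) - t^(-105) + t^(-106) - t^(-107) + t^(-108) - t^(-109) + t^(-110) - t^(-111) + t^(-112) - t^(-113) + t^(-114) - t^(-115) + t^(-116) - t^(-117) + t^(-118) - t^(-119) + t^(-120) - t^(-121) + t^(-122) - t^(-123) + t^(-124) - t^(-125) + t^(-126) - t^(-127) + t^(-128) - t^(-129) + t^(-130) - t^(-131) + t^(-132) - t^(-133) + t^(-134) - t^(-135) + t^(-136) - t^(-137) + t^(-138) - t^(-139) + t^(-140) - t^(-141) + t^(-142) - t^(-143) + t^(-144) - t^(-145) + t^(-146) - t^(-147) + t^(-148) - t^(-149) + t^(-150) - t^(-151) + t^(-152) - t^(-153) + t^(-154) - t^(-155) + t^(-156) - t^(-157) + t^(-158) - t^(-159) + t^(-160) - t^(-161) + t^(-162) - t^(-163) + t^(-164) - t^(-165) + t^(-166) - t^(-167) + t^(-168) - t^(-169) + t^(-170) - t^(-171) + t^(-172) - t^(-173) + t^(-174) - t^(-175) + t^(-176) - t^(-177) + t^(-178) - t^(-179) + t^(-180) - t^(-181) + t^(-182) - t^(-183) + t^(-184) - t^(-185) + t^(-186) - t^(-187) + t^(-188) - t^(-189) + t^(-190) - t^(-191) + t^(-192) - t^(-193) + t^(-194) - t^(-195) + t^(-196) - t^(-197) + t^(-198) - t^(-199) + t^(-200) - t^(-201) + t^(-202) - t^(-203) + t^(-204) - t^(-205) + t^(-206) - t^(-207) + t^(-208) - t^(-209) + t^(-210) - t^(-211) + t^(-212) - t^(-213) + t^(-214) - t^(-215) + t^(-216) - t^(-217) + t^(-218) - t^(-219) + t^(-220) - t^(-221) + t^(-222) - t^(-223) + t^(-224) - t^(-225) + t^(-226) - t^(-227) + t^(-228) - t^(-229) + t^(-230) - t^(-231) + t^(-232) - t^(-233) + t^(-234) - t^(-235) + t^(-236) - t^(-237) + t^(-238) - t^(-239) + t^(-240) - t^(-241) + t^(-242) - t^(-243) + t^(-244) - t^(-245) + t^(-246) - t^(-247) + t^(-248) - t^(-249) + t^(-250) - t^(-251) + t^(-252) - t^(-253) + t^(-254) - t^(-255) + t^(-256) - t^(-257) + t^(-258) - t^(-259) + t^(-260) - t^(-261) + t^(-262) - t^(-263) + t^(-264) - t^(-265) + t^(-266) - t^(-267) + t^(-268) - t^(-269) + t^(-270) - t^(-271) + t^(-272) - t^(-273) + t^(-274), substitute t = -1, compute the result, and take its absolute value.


Step 1: The polynomial has 549 terms with alternating signs, exponents from 274 down to -274.
Step 2: Substitute t = -1. The i-th term has coefficient (-1)^i and exponent (m-i),
  so its value is (-1)^i * (-1)^(m-i) = (-1)^m = 1 for every i.
Step 3: All 549 terms equal 1, so Delta(-1) = 549 * (1) = 549
Step 4: |Delta(-1)| = 549

549


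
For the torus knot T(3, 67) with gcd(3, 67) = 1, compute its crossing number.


For a torus knot T(p, q) with gcd(p,q)=1,
the crossing number is min(p*(q-1), q*(p-1)).
p*(q-1) = 3*66 = 198
q*(p-1) = 67*2 = 134
min(198, 134) = 134

134


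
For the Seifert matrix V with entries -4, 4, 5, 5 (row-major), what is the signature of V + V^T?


Step 1: V + V^T = [[-8, 9], [9, 10]]
Step 2: trace = 2, det = -161
Step 3: Discriminant = 2^2 - 4*(-161) = 648
Step 4: Eigenvalues: 13.7279, -11.7279
Step 5: Signature = (# positive eigenvalues) - (# negative eigenvalues) = 0

0


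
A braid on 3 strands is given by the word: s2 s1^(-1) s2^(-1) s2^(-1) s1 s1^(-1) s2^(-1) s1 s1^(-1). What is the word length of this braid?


The word length counts the number of generators (including inverses).
Listing each generator: s2, s1^(-1), s2^(-1), s2^(-1), s1, s1^(-1), s2^(-1), s1, s1^(-1)
There are 9 generators in this braid word.

9


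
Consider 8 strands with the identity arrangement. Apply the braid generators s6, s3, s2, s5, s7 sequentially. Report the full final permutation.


Starting with identity [1, 2, 3, 4, 5, 6, 7, 8].
Apply generators in sequence:
  After s6: [1, 2, 3, 4, 5, 7, 6, 8]
  After s3: [1, 2, 4, 3, 5, 7, 6, 8]
  After s2: [1, 4, 2, 3, 5, 7, 6, 8]
  After s5: [1, 4, 2, 3, 7, 5, 6, 8]
  After s7: [1, 4, 2, 3, 7, 5, 8, 6]
Final permutation: [1, 4, 2, 3, 7, 5, 8, 6]

[1, 4, 2, 3, 7, 5, 8, 6]


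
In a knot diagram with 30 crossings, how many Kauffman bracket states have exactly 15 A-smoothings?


We choose which 15 of 30 crossings get A-smoothings.
C(30, 15) = 30! / (15! * 15!)
= 155117520

155117520


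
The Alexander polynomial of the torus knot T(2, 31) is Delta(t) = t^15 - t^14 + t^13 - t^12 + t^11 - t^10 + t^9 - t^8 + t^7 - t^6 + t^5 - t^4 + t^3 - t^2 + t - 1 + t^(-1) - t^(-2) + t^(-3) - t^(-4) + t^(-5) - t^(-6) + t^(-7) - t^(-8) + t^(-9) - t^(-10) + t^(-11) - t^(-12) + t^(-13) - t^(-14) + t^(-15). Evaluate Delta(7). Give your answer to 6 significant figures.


Substituting t = 7 into Delta(t) = t^15 - t^14 + t^13 - t^12 + t^11 - t^10 + t^9 - t^8 + t^7 - t^6 + t^5 - t^4 + t^3 - t^2 + t - 1 + t^(-1) - t^(-2) + t^(-3) - t^(-4) + t^(-5) - t^(-6) + t^(-7) - t^(-8) + t^(-9) - t^(-10) + t^(-11) - t^(-12) + t^(-13) - t^(-14) + t^(-15):
Term values: (4747561509943) + (-678223072849) + (96889010407) + (-13841287201) + (1977326743) + (-282475249) + (40353607) + (-5764801) + (823543) + (-117649) + (16807) + (-2401) + (343) + (-49) + (7) + (-1) + (0.142857) + (-0.0204082) + (0.00291545) + (-0.000416493) + (5.9499e-05) + (-8.49986e-06) + (1.21427e-06) + (-1.73467e-07) + (2.47809e-08) + (-3.54013e-09) + (5.05733e-10) + (-7.22476e-11) + (1.03211e-11) + (-1.47444e-12) + (2.10634e-13)
Sum = 4.154116321e+12
Rounded to 6 significant figures: 4.15412e+12

4.15412e+12


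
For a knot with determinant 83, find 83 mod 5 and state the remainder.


Step 1: A knot is p-colorable if and only if p divides its determinant.
Step 2: Compute 83 mod 5.
83 = 16 * 5 + 3
Step 3: 83 mod 5 = 3
Step 4: The knot is 5-colorable: no

3


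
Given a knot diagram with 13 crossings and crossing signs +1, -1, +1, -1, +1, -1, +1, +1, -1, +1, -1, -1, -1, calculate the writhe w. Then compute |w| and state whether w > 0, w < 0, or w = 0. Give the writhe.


Step 1: Count positive crossings (+1).
Positive crossings: 6
Step 2: Count negative crossings (-1).
Negative crossings: 7
Step 3: Writhe = (positive) - (negative)
w = 6 - 7 = -1
Step 4: |w| = 1, and w is negative

-1


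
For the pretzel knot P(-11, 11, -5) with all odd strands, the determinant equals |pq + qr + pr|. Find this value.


Step 1: Compute pq + qr + pr.
pq = (-11)*11 = -121
qr = 11*(-5) = -55
pr = (-11)*(-5) = 55
pq + qr + pr = -121 + (-55) + 55 = -121
Step 2: Take absolute value.
det(P(-11,11,-5)) = |-121| = 121

121


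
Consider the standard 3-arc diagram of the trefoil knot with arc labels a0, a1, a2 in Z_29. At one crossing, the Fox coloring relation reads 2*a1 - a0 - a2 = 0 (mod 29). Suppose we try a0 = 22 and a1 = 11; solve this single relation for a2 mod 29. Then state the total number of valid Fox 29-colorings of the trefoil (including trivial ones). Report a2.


Step 1: Apply the given crossing relation 2*a1 - a0 - a2 = 0 (mod 29).
  a2 = 2*a1 - a0 mod 29
  a2 = 2*11 - 22 mod 29
  a2 = 22 - 22 mod 29
  a2 = 0 mod 29 = 0
Step 2: The trefoil has determinant 3.
  Number of Fox p-colorings (p prime) is p^2 if p = 3, else p.
  Since 29 does not divide 3, only trivial (constant) colorings exist.
  (So the trial a0 = 22, a1 = 11 with a0 != a1 does NOT extend to a valid coloring of the whole trefoil: the other two crossing relations require 3*(a1 - a0) = 0 (mod 29), which fails.)
  Total colorings = 29
Step 3: a2 = 0, total Fox 29-colorings = 29

0


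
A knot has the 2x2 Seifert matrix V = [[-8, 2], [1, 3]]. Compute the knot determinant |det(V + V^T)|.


Step 1: Form V + V^T where V = [[-8, 2], [1, 3]]
  V^T = [[-8, 1], [2, 3]]
  V + V^T = [[-16, 3], [3, 6]]
Step 2: det(V + V^T) = (-16)*6 - 3*3
  = -96 - 9 = -105
Step 3: Knot determinant = |det(V + V^T)| = |-105| = 105

105


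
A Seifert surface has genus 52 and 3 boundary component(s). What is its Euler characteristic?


chi = 2 - 2g - b
= 2 - 2*52 - 3
= 2 - 104 - 3 = -105

-105


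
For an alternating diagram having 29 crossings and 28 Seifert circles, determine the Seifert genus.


For alternating knots, g = (c - s + 1)/2.
= (29 - 28 + 1)/2
= 2/2 = 1

1


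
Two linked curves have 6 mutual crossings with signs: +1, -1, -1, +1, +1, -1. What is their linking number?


Step 1: Count positive crossings: 3
Step 2: Count negative crossings: 3
Step 3: Sum of signs = 3 - 3 = 0
Step 4: Linking number = sum/2 = 0/2 = 0

0


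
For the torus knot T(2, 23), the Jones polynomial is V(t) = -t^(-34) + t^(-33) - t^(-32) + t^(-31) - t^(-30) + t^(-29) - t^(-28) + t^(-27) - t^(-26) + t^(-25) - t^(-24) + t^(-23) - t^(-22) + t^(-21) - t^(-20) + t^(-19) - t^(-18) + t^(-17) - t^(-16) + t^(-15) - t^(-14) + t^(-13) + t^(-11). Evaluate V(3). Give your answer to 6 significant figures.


Substituting t = 3 into V(t) = -t^(-34) + t^(-33) - t^(-32) + t^(-31) - t^(-30) + t^(-29) - t^(-28) + t^(-27) - t^(-26) + t^(-25) - t^(-24) + t^(-23) - t^(-22) + t^(-21) - t^(-20) + t^(-19) - t^(-18) + t^(-17) - t^(-16) + t^(-15) - t^(-14) + t^(-13) + t^(-11):
  (-)t^(-34) = -5.99622e-17
  (+)t^(-33) = 1.79887e-16
  (-)t^(-32) = -5.3966e-16
  (+)t^(-31) = 1.61898e-15
  (-)t^(-30) = -4.85694e-15
  (+)t^(-29) = 1.45708e-14
  (-)t^(-28) = -4.37124e-14
  (+)t^(-27) = 1.31137e-13
  (-)t^(-26) = -3.93412e-13
  (+)t^(-25) = 1.18024e-12
  (-)t^(-24) = -3.54071e-12
  (+)t^(-23) = 1.06221e-11
  (-)t^(-22) = -3.18664e-11
  (+)t^(-21) = 9.55991e-11
  (-)t^(-20) = -2.86797e-10
  (+)t^(-19) = 8.60392e-10
  (-)t^(-18) = -2.58117e-09
  (+)t^(-17) = 7.74352e-09
  (-)t^(-16) = -2.32306e-08
  (+)t^(-15) = 6.96917e-08
  (-)t^(-14) = -2.09075e-07
  (+)t^(-13) = 6.27225e-07
  (+)t^(-11) = 5.64503e-06
Sum = (-5.99622e-17) + (1.79887e-16) + (-5.3966e-16) + (1.61898e-15) + (-4.85694e-15) + (1.45708e-14) + (-4.37124e-14) + (1.31137e-13) + (-3.93412e-13) + (1.18024e-12) + (-3.54071e-12) + (1.06221e-11) + (-3.18664e-11) + (9.55991e-11) + (-2.86797e-10) + (8.60392e-10) + (-2.58117e-09) + (7.74352e-09) + (-2.32306e-08) + (6.96917e-08) + (-2.09075e-07) + (6.27225e-07) + (5.64503e-06)
= 6.115448375e-06
Rounded to 6 significant figures: 6.11545e-06

6.11545e-06


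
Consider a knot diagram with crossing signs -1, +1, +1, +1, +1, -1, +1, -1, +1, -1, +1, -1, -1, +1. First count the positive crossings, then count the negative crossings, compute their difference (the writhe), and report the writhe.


Step 1: Count positive crossings (+1).
Positive crossings: 8
Step 2: Count negative crossings (-1).
Negative crossings: 6
Step 3: Writhe = (positive) - (negative)
w = 8 - 6 = 2
Step 4: |w| = 2, and w is positive

2


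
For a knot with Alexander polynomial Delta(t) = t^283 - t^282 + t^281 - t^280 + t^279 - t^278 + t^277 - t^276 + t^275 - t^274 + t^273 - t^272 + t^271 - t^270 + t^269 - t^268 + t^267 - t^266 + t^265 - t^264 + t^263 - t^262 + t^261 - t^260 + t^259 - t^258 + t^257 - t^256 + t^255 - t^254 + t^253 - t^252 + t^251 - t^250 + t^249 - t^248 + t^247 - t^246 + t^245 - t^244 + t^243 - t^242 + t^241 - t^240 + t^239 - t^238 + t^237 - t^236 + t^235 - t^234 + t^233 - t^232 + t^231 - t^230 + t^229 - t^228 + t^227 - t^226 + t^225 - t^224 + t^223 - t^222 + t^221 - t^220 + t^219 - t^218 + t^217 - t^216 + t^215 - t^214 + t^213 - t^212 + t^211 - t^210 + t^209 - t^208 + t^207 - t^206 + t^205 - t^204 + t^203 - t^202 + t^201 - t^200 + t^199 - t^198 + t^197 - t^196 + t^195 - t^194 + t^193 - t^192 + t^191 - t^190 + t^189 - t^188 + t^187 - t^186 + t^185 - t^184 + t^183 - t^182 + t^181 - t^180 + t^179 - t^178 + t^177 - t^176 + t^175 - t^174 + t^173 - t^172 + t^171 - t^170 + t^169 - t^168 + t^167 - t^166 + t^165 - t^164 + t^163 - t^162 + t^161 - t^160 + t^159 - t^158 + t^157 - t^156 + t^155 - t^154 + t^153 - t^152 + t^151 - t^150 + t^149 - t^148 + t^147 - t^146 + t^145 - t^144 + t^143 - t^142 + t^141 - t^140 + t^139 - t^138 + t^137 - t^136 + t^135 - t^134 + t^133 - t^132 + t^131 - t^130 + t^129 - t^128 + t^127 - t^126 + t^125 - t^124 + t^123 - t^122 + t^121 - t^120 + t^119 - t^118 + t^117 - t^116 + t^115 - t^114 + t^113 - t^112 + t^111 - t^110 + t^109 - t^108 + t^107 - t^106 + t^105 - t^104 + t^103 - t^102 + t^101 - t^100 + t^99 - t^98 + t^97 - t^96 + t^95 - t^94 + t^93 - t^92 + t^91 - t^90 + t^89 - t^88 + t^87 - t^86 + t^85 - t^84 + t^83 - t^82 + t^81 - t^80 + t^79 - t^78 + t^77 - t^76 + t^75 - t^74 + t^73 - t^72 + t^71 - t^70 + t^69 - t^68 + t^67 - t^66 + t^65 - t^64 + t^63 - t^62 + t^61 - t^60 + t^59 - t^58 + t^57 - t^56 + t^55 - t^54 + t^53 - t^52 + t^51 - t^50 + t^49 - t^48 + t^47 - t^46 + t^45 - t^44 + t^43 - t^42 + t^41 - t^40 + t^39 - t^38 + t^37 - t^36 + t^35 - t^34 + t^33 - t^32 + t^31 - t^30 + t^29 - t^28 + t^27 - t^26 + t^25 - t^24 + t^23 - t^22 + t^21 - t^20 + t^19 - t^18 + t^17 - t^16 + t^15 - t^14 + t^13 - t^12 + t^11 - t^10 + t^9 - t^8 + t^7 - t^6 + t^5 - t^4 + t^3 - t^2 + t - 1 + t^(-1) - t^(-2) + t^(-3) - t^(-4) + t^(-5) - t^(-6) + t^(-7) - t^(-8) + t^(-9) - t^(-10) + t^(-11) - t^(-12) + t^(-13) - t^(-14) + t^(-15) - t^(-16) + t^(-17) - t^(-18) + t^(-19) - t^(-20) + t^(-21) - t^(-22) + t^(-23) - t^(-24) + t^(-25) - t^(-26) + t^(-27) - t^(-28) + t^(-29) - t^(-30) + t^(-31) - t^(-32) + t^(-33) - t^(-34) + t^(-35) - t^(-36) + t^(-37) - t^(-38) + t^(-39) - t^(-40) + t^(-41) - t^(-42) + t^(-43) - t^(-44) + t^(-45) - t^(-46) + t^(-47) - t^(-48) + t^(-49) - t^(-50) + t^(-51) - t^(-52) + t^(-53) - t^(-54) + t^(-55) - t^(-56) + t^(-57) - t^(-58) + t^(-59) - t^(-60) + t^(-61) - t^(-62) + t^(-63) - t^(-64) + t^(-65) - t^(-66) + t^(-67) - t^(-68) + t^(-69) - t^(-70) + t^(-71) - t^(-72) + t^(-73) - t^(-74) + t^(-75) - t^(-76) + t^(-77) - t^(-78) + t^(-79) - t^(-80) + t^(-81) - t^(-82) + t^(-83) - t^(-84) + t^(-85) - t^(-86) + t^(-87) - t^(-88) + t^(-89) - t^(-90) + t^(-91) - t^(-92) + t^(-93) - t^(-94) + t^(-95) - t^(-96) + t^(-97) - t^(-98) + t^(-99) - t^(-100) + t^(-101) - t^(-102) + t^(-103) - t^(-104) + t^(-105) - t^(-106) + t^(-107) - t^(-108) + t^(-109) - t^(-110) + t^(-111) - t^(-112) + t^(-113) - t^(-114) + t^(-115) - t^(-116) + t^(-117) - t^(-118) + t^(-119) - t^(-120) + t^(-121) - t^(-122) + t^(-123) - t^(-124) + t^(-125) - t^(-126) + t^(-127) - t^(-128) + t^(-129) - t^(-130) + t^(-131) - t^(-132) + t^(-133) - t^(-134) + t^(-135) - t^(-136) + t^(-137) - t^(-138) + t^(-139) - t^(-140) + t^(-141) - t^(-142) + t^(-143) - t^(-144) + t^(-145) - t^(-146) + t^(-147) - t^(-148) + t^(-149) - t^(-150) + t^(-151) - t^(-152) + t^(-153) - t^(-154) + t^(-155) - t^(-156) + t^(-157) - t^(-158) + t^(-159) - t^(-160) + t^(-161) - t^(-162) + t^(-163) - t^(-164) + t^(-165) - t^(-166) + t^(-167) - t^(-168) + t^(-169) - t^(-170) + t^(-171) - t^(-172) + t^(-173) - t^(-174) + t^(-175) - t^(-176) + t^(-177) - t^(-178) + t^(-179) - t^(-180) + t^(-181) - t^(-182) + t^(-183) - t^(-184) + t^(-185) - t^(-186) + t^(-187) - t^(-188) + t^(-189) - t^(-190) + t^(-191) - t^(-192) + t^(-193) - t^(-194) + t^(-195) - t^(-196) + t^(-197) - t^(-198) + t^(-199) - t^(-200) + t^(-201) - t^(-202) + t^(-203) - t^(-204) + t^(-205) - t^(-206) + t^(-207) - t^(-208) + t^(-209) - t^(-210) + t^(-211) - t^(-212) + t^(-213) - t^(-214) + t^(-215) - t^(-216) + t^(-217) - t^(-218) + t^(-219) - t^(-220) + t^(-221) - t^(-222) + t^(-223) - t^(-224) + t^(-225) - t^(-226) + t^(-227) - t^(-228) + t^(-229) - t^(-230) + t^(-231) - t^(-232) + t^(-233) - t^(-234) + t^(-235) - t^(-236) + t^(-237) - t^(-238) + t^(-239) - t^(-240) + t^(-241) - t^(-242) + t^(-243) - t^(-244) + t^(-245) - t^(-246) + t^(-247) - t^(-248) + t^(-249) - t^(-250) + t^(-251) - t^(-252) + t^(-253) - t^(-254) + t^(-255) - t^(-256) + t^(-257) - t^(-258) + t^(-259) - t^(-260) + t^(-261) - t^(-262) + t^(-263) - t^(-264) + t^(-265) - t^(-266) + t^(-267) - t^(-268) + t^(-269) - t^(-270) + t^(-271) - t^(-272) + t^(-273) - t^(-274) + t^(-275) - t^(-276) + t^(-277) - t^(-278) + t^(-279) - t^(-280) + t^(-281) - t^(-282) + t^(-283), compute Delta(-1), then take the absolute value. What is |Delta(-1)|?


Step 1: The polynomial has 567 terms with alternating signs, exponents from 283 down to -283.
Step 2: Substitute t = -1. The i-th term has coefficient (-1)^i and exponent (m-i),
  so its value is (-1)^i * (-1)^(m-i) = (-1)^m = -1 for every i.
Step 3: All 567 terms equal -1, so Delta(-1) = 567 * (-1) = -567
Step 4: |Delta(-1)| = 567

567


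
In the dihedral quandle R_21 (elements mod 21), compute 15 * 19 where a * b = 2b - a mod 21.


15 * 19 = 2*19 - 15 mod 21
= 38 - 15 mod 21
= 23 mod 21 = 2

2


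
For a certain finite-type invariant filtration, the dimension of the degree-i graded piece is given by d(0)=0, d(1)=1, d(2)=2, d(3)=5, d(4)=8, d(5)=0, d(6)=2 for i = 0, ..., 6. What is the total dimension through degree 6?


Total dimension = d(0) + d(1) + ... + d(6)
= 0 + 1 + 2 + 5 + 8 + 0 + 2
= 18

18


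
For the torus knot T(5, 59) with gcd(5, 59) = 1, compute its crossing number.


For a torus knot T(p, q) with gcd(p,q)=1,
the crossing number is min(p*(q-1), q*(p-1)).
p*(q-1) = 5*58 = 290
q*(p-1) = 59*4 = 236
min(290, 236) = 236

236


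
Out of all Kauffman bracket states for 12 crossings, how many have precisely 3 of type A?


We choose which 3 of 12 crossings get A-smoothings.
C(12, 3) = 12! / (3! * 9!)
= 220

220


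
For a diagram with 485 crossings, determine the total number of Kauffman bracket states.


Each crossing contributes 2 choices (A-smoothing or B-smoothing).
Total states = 2^485 = 99895953610111751404211111353381321783955140565279076827493022708011895642232499843849795298031743077114461795885011932654335221737225129801285632

99895953610111751404211111353381321783955140565279076827493022708011895642232499843849795298031743077114461795885011932654335221737225129801285632


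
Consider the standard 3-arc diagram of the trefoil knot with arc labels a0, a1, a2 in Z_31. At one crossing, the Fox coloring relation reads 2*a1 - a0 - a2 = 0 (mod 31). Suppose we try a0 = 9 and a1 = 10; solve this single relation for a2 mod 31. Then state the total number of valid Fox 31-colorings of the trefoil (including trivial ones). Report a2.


Step 1: Apply the given crossing relation 2*a1 - a0 - a2 = 0 (mod 31).
  a2 = 2*a1 - a0 mod 31
  a2 = 2*10 - 9 mod 31
  a2 = 20 - 9 mod 31
  a2 = 11 mod 31 = 11
Step 2: The trefoil has determinant 3.
  Number of Fox p-colorings (p prime) is p^2 if p = 3, else p.
  Since 31 does not divide 3, only trivial (constant) colorings exist.
  (So the trial a0 = 9, a1 = 10 with a0 != a1 does NOT extend to a valid coloring of the whole trefoil: the other two crossing relations require 3*(a1 - a0) = 0 (mod 31), which fails.)
  Total colorings = 31
Step 3: a2 = 11, total Fox 31-colorings = 31

11


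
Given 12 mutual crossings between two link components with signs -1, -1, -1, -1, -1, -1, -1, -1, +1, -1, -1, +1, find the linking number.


Step 1: Count positive crossings: 2
Step 2: Count negative crossings: 10
Step 3: Sum of signs = 2 - 10 = -8
Step 4: Linking number = sum/2 = -8/2 = -4

-4


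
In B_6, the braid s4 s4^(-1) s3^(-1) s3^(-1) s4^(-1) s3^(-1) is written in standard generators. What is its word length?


The word length counts the number of generators (including inverses).
Listing each generator: s4, s4^(-1), s3^(-1), s3^(-1), s4^(-1), s3^(-1)
There are 6 generators in this braid word.

6


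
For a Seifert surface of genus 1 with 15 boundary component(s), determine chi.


chi = 2 - 2g - b
= 2 - 2*1 - 15
= 2 - 2 - 15 = -15

-15


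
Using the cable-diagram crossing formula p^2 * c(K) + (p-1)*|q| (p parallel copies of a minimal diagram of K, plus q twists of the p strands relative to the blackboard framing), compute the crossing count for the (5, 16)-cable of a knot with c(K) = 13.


Step 1: Each of the c(K) crossings of the companion diagram becomes p*p = p^2 crossings among the p parallel strands, and each of the |q| twists s_1 s_2 ... s_(p-1) adds (p-1) crossings.
  Crossings = p^2 * c(K) + (p-1)*|q|
Step 2: = 5^2 * 13 + (5-1)*16
Step 3: = 25*13 + 4*16
Step 4: = 325 + 64 = 389

389


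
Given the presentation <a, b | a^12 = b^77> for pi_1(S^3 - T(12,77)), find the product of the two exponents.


The relation is a^12 = b^77.
Product of exponents = 12 * 77
= 924

924


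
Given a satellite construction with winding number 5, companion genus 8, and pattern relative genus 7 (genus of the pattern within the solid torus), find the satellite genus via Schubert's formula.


Schubert: g(satellite) = g_rel(pattern) + |winding| * g(companion),
where g_rel(pattern) is the genus of the pattern relative to the solid torus.
= 7 + 5 * 8
= 7 + 40 = 47

47


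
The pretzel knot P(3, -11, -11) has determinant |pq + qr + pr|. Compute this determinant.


Step 1: Compute pq + qr + pr.
pq = 3*(-11) = -33
qr = (-11)*(-11) = 121
pr = 3*(-11) = -33
pq + qr + pr = -33 + 121 + (-33) = 55
Step 2: Take absolute value.
det(P(3,-11,-11)) = |55| = 55

55
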